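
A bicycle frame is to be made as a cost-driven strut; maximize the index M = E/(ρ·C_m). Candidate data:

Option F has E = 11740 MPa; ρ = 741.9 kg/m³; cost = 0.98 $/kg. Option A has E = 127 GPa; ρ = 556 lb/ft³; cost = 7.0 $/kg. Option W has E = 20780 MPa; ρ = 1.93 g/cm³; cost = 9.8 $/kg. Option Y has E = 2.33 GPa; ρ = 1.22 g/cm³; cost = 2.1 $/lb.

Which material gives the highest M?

option F

After converting to SI:
  option F: E = 11.74 GPa, ρ = 741.9 kg/m³, cost = 0.9800 $/kg
  option A: E = 127.0 GPa, ρ = 8906 kg/m³, cost = 7.000 $/kg
  option W: E = 20.78 GPa, ρ = 1930 kg/m³, cost = 9.800 $/kg
  option Y: E = 2.330 GPa, ρ = 1220 kg/m³, cost = 4.630 $/kg
  option F: M = 16.1 MN·m per $
  option A: M = 2.04 MN·m per $
  option W: M = 1.10 MN·m per $
  option Y: M = 0.413 MN·m per $
Option F ranks first.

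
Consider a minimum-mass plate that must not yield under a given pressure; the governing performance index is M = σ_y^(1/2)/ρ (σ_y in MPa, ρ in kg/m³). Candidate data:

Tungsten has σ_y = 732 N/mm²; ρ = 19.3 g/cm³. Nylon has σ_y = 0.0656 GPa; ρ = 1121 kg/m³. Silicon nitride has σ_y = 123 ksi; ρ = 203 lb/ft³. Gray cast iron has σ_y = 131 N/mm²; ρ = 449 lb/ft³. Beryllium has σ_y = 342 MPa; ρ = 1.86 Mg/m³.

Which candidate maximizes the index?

beryllium

After converting to SI:
  tungsten: σ_y = 732.0 MPa, ρ = 19300 kg/m³
  nylon: σ_y = 65.60 MPa, ρ = 1121 kg/m³
  silicon nitride: σ_y = 848.1 MPa, ρ = 3252 kg/m³
  gray cast iron: σ_y = 131.0 MPa, ρ = 7192 kg/m³
  beryllium: σ_y = 342.0 MPa, ρ = 1860 kg/m³
  beryllium: M = 9.94×10⁻³
  silicon nitride: M = 8.96×10⁻³
  nylon: M = 7.23×10⁻³
  gray cast iron: M = 1.59×10⁻³
  tungsten: M = 1.40×10⁻³
Beryllium ranks first.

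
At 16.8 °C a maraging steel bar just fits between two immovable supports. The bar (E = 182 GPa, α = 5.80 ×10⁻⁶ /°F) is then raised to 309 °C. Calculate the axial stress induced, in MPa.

α = 5.80×10⁻⁶/°F × 9/5 = 10.4×10⁻⁶/K.
ΔT = 292.2 K. Constrained thermal stress σ = E·α·ΔT = 182.0×10³ MPa × 10.4×10⁻⁶ × 292.2 = 555 MPa (compressive).

555 MPa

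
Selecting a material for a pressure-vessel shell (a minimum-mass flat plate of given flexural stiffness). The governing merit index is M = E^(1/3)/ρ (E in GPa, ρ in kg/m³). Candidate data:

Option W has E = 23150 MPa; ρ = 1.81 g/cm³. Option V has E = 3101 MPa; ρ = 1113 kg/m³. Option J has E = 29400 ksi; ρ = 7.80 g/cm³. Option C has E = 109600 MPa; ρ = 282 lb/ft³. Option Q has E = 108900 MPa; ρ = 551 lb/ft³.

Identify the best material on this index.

Convert each candidate to consistent units, then evaluate M:
  option W: E = 23.15 GPa, ρ = 1810 kg/m³
  option V: E = 3.101 GPa, ρ = 1113 kg/m³
  option J: E = 202.7 GPa, ρ = 7800 kg/m³
  option C: E = 109.6 GPa, ρ = 4517 kg/m³
  option Q: E = 108.9 GPa, ρ = 8826 kg/m³
  option W: M = 1.57×10⁻³
  option V: M = 1.31×10⁻³
  option C: M = 1.06×10⁻³
  option J: M = 0.753×10⁻³
  option Q: M = 0.541×10⁻³
Highest index: option W.

option W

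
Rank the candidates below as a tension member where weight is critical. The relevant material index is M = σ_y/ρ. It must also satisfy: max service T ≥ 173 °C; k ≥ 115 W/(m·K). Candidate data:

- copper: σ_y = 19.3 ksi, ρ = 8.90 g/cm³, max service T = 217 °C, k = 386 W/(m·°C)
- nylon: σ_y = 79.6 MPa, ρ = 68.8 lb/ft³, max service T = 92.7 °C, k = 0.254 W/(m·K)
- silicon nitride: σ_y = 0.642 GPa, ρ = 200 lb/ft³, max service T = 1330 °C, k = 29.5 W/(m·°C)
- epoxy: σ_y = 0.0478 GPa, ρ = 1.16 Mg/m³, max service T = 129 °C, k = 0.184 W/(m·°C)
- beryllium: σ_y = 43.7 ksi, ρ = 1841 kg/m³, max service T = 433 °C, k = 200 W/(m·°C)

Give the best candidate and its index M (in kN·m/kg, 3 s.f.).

Screen on constraints: max service T ≥ 173 °C; k ≥ 115 W/(m·K). Survivors: copper, beryllium.
Convert each candidate to consistent units, then evaluate M:
  copper: σ_y = 133.1 MPa, ρ = 8900 kg/m³
  beryllium: σ_y = 301.3 MPa, ρ = 1841 kg/m³
  beryllium: M = 164 kN·m/kg
  copper: M = 15.0 kN·m/kg
Beryllium has the largest M.

beryllium, M = 164 kN·m/kg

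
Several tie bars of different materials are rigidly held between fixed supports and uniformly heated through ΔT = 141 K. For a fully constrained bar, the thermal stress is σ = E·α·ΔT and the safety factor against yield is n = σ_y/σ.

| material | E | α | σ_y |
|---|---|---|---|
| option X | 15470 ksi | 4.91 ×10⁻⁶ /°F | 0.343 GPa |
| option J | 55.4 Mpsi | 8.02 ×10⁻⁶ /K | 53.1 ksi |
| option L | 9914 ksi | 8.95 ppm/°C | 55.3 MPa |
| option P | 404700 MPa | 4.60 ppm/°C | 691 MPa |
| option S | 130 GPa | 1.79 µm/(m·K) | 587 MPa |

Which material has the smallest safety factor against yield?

option L

With everything in SI (GPa, ×10⁻⁶/K, MPa):
  option X: E = 106.7, α = 8.84, σ_y = 343.0 → σ = 133 MPa, n = 2.58
  option J: E = 382.0, α = 8.02, σ_y = 366.1 → σ = 432 MPa, n = 0.848
  option L: E = 68.35, α = 8.95, σ_y = 55.30 → σ = 86.3 MPa, n = 0.641
  option P: E = 404.7, α = 4.60, σ_y = 691.0 → σ = 262 MPa, n = 2.63
  option S: E = 130.0, α = 1.79, σ_y = 587.0 → σ = 32.8 MPa, n = 17.9
The minimum is option L at n = 0.641.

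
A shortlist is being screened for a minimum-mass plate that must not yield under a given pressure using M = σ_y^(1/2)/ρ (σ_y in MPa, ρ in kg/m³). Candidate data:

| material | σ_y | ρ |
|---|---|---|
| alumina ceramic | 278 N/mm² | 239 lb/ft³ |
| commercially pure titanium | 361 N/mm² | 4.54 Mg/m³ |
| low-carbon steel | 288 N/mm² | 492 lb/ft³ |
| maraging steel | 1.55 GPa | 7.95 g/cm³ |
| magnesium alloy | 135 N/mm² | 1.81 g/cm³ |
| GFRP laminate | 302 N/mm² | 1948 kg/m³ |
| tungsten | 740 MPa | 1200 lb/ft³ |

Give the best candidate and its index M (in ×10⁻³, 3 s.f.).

After converting to SI:
  alumina ceramic: σ_y = 278.0 MPa, ρ = 3828 kg/m³
  commercially pure titanium: σ_y = 361.0 MPa, ρ = 4540 kg/m³
  low-carbon steel: σ_y = 288.0 MPa, ρ = 7881 kg/m³
  maraging steel: σ_y = 1550 MPa, ρ = 7950 kg/m³
  magnesium alloy: σ_y = 135.0 MPa, ρ = 1810 kg/m³
  GFRP laminate: σ_y = 302.0 MPa, ρ = 1948 kg/m³
  tungsten: σ_y = 740.0 MPa, ρ = 19220 kg/m³
  GFRP laminate: M = 8.92×10⁻³
  magnesium alloy: M = 6.42×10⁻³
  maraging steel: M = 4.95×10⁻³
  alumina ceramic: M = 4.36×10⁻³
  commercially pure titanium: M = 4.19×10⁻³
  low-carbon steel: M = 2.15×10⁻³
  tungsten: M = 1.42×10⁻³
GFRP laminate has the largest M.

GFRP laminate, M = 8.92×10⁻³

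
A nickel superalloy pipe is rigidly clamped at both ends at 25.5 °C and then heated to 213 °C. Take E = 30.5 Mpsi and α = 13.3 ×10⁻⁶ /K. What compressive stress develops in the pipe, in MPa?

E = 30.5 Mpsi = 210.3 GPa.
ΔT = 187.5 K. Constrained thermal stress σ = E·α·ΔT = 210.3×10³ MPa × 13.3×10⁻⁶ × 187.5 = 524 MPa (compressive).

524 MPa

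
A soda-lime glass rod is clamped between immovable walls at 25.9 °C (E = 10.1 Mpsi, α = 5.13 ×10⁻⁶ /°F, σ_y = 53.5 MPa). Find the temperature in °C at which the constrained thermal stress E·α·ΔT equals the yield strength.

109 °C

E = 10.1 Mpsi = 69.64 GPa.
α = 5.13×10⁻⁶/°F × 9/5 = 9.23×10⁻⁶/K.
E·α·ΔT = 53.50 MPa ⇒ ΔT = 53.50 / (69.64×10³ × 9.23×10⁻⁶) = 83.20 K.
T = 25.9 + 83.20 = 109.1 °C.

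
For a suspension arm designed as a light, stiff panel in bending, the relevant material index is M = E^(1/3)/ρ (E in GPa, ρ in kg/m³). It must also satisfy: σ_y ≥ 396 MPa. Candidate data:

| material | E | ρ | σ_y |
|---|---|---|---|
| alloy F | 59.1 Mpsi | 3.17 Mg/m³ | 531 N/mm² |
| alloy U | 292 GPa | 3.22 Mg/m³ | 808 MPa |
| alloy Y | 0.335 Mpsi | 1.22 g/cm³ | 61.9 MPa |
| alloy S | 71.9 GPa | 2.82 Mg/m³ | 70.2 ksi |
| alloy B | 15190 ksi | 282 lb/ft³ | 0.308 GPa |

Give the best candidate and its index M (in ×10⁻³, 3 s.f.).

alloy F, M = 2.34×10⁻³

Screen on constraints: σ_y ≥ 396 MPa. Survivors: alloy F, alloy U, alloy S.
Convert each candidate to consistent units, then evaluate M:
  alloy F: E = 407.5 GPa, ρ = 3170 kg/m³
  alloy U: E = 292.0 GPa, ρ = 3220 kg/m³
  alloy S: E = 71.90 GPa, ρ = 2820 kg/m³
  alloy F: M = 2.34×10⁻³
  alloy U: M = 2.06×10⁻³
  alloy S: M = 1.47×10⁻³
Alloy F ranks first.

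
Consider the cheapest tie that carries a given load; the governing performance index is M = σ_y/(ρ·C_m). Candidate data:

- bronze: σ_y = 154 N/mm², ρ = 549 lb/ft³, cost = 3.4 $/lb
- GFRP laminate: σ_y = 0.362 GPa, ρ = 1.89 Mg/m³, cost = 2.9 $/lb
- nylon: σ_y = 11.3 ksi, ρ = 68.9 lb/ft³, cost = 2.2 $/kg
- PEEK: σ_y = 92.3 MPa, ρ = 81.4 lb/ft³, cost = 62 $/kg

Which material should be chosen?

nylon

Putting every candidate on a common basis:
  bronze: σ_y = 154.0 MPa, ρ = 8794 kg/m³, cost = 7.496 $/kg
  GFRP laminate: σ_y = 362.0 MPa, ρ = 1890 kg/m³, cost = 6.393 $/kg
  nylon: σ_y = 77.91 MPa, ρ = 1104 kg/m³, cost = 2.200 $/kg
  PEEK: σ_y = 92.30 MPa, ρ = 1304 kg/m³, cost = 62.00 $/kg
  nylon: M = 32.1 kN·m per $
  GFRP laminate: M = 30.0 kN·m per $
  bronze: M = 2.34 kN·m per $
  PEEK: M = 1.14 kN·m per $
Highest index: nylon.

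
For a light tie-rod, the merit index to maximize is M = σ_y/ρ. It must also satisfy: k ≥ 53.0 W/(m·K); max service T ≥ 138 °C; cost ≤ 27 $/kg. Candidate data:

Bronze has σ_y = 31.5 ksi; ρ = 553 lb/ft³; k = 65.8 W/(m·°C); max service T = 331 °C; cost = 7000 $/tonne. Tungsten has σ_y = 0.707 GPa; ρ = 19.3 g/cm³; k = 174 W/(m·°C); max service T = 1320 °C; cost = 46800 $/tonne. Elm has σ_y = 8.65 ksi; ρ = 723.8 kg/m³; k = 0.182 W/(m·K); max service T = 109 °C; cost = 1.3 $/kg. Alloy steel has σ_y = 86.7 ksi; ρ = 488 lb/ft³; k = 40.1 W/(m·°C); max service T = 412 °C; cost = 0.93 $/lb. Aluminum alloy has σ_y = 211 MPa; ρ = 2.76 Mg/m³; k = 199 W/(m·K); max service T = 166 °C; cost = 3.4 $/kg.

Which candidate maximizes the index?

aluminum alloy

Screen on constraints: k ≥ 53.0 W/(m·K); max service T ≥ 138 °C; cost ≤ 27 $/kg. Survivors: bronze, aluminum alloy.
In SI units:
  bronze: σ_y = 217.2 MPa, ρ = 8858 kg/m³
  aluminum alloy: σ_y = 211.0 MPa, ρ = 2760 kg/m³
  aluminum alloy: M = 76.4 kN·m/kg
  bronze: M = 24.5 kN·m/kg
Aluminum alloy ranks first.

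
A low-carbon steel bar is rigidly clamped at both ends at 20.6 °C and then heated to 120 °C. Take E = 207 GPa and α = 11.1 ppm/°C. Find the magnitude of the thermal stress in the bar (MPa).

ΔT = 99.40 K. Constrained thermal stress σ = E·α·ΔT = 207.0×10³ MPa × 11.1×10⁻⁶ × 99.40 = 228 MPa (compressive).

228 MPa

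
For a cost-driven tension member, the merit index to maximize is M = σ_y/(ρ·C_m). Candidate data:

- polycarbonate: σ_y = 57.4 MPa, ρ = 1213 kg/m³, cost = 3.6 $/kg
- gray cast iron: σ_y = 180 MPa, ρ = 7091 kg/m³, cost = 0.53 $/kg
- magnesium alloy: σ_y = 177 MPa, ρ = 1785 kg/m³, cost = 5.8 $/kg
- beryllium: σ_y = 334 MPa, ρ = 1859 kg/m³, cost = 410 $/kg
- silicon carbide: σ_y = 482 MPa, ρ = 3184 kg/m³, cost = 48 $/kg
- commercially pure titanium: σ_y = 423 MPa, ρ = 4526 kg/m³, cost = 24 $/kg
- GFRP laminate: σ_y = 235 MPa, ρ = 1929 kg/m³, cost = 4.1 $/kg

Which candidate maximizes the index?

gray cast iron

Evaluate M for each candidate:
  gray cast iron: M = 47.9 kN·m per $
  GFRP laminate: M = 29.7 kN·m per $
  magnesium alloy: M = 17.1 kN·m per $
  polycarbonate: M = 13.1 kN·m per $
  commercially pure titanium: M = 3.89 kN·m per $
  silicon carbide: M = 3.15 kN·m per $
  beryllium: M = 0.438 kN·m per $
Gray cast iron ranks first.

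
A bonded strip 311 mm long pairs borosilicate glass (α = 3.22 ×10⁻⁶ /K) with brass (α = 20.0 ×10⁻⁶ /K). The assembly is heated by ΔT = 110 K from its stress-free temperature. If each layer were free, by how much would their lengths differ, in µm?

574 µm

Δα = |3.22 − 20.0|×10⁻⁶/K = 16.8×10⁻⁶/K.
ΔL_mismatch = Δα·L·ΔT = 16.8×10⁻⁶ × 311.0 mm × 110.0 K = 574 µm.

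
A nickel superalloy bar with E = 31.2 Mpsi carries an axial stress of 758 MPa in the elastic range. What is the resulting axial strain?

E = 31.2 Mpsi = 215.1 GPa = 215100 MPa.
ε = σ/E = 758 / 215100 = 3.52×10⁻³.

3.52×10⁻³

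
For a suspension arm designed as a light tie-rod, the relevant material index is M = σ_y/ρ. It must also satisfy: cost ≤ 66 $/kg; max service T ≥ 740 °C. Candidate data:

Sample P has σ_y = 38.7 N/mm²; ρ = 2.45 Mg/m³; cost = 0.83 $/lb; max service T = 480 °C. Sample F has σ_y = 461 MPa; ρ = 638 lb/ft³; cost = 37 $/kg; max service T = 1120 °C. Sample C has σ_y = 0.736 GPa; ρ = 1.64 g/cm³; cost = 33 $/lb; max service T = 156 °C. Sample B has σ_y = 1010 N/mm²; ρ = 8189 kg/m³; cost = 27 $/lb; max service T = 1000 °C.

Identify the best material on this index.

sample B

Screen on constraints: cost ≤ 66 $/kg; max service T ≥ 740 °C. Survivors: sample F, sample B.
In SI units:
  sample F: σ_y = 461.0 MPa, ρ = 10220 kg/m³
  sample B: σ_y = 1010 MPa, ρ = 8189 kg/m³
  sample B: M = 123 kN·m/kg
  sample F: M = 45.1 kN·m/kg
The maximum is for sample B.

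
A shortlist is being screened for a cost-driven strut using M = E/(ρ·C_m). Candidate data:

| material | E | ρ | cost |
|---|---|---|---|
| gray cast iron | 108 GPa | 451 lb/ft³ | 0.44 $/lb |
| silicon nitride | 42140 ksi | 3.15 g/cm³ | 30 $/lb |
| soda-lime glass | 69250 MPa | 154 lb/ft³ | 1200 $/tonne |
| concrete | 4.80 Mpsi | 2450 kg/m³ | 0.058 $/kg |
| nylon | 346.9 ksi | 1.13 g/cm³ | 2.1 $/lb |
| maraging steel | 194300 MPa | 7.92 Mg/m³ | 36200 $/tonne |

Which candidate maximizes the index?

Convert each candidate to consistent units, then evaluate M:
  gray cast iron: E = 108.0 GPa, ρ = 7224 kg/m³, cost = 0.9700 $/kg
  silicon nitride: E = 290.5 GPa, ρ = 3150 kg/m³, cost = 66.14 $/kg
  soda-lime glass: E = 69.25 GPa, ρ = 2467 kg/m³, cost = 1.200 $/kg
  concrete: E = 33.09 GPa, ρ = 2450 kg/m³, cost = 0.05800 $/kg
  nylon: E = 2.392 GPa, ρ = 1130 kg/m³, cost = 4.630 $/kg
  maraging steel: E = 194.3 GPa, ρ = 7920 kg/m³, cost = 36.20 $/kg
  concrete: M = 233 MN·m per $
  soda-lime glass: M = 23.4 MN·m per $
  gray cast iron: M = 15.4 MN·m per $
  silicon nitride: M = 1.39 MN·m per $
  maraging steel: M = 0.678 MN·m per $
  nylon: M = 0.457 MN·m per $
Highest index: concrete.

concrete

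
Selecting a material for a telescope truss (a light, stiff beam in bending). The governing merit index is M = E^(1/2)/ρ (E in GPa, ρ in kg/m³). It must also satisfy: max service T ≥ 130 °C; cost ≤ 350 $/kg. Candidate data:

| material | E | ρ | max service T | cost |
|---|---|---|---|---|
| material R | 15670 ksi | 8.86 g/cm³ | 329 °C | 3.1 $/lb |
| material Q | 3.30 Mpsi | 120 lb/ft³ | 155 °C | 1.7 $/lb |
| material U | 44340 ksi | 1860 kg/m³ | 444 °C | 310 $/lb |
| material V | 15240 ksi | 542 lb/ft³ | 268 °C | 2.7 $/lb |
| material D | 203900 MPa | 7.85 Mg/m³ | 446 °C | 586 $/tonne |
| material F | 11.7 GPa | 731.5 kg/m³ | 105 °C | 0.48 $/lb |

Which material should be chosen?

material Q

Screen on constraints: max service T ≥ 130 °C; cost ≤ 350 $/kg. Survivors: material R, material Q, material V, material D.
After converting to SI:
  material R: E = 108.0 GPa, ρ = 8860 kg/m³
  material Q: E = 22.75 GPa, ρ = 1922 kg/m³
  material V: E = 105.1 GPa, ρ = 8682 kg/m³
  material D: E = 203.9 GPa, ρ = 7850 kg/m³
  material Q: M = 2.48×10⁻³
  material D: M = 1.82×10⁻³
  material V: M = 1.18×10⁻³
  material R: M = 1.17×10⁻³
The maximum is for material Q.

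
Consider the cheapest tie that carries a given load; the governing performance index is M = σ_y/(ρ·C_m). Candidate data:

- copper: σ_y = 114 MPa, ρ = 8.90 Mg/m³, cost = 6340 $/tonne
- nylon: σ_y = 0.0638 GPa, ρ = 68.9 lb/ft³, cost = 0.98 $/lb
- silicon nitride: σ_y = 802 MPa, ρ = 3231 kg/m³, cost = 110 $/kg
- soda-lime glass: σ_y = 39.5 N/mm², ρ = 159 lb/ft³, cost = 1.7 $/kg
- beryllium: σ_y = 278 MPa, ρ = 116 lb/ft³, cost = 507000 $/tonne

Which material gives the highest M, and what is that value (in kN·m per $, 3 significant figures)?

Convert each candidate to consistent units, then evaluate M:
  copper: σ_y = 114.0 MPa, ρ = 8900 kg/m³, cost = 6.340 $/kg
  nylon: σ_y = 63.80 MPa, ρ = 1104 kg/m³, cost = 2.160 $/kg
  silicon nitride: σ_y = 802.0 MPa, ρ = 3231 kg/m³, cost = 110.0 $/kg
  soda-lime glass: σ_y = 39.50 MPa, ρ = 2547 kg/m³, cost = 1.700 $/kg
  beryllium: σ_y = 278.0 MPa, ρ = 1858 kg/m³, cost = 507.0 $/kg
  nylon: M = 26.8 kN·m per $
  soda-lime glass: M = 9.12 kN·m per $
  silicon nitride: M = 2.26 kN·m per $
  copper: M = 2.02 kN·m per $
  beryllium: M = 0.295 kN·m per $
Highest index: nylon.

nylon, M = 26.8 kN·m per $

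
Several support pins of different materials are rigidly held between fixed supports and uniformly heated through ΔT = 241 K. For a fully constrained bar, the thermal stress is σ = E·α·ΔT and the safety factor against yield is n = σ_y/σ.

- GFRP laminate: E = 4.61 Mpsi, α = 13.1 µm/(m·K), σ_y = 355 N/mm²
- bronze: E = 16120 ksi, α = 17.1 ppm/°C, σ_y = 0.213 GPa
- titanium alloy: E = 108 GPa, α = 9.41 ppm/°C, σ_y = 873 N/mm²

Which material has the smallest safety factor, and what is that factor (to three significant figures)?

Converting E to GPa, α to ×10⁻⁶/K, σ_y to MPa, then σ and n for each:
  GFRP laminate: E = 31.78, α = 13.1, σ_y = 355.0 → σ = 100 MPa, n = 3.54
  bronze: E = 111.1, α = 17.1, σ_y = 213.0 → σ = 458 MPa, n = 0.465
  titanium alloy: E = 108.0, α = 9.41, σ_y = 873.0 → σ = 245 MPa, n = 3.56
Smallest n: bronze with n = 0.465.

bronze, n = 0.465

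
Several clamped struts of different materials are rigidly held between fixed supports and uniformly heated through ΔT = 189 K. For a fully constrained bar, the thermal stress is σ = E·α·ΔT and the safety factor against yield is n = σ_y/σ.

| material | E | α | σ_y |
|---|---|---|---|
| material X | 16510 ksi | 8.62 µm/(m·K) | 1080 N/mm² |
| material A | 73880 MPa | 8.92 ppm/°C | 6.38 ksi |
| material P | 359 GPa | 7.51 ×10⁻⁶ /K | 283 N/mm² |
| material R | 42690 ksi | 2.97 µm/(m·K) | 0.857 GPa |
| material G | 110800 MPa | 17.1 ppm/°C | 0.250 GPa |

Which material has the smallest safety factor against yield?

material A

In consistent units (E in GPa, α in ×10⁻⁶/K, σ_y in MPa):
  material X: E = 113.8, α = 8.62, σ_y = 1080 → σ = 185 MPa, n = 5.82
  material A: E = 73.88, α = 8.92, σ_y = 43.99 → σ = 125 MPa, n = 0.353
  material P: E = 359.0, α = 7.51, σ_y = 283.0 → σ = 510 MPa, n = 0.555
  material R: E = 294.3, α = 2.97, σ_y = 857.0 → σ = 165 MPa, n = 5.19
  material G: E = 110.8, α = 17.1, σ_y = 250.0 → σ = 358 MPa, n = 0.698
Smallest n: material A with n = 0.353.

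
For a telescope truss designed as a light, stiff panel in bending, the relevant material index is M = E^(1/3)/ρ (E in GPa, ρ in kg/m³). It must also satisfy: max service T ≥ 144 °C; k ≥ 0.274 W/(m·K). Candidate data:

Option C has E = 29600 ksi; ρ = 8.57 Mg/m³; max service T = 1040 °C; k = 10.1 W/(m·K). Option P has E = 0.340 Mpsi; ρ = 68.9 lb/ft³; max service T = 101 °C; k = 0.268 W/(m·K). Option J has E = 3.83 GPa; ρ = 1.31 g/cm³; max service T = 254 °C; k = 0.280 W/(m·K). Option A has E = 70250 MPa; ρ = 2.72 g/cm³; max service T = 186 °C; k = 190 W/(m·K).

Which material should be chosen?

option A

Screen on constraints: max service T ≥ 144 °C; k ≥ 0.274 W/(m·K). Survivors: option C, option J, option A.
In SI units:
  option C: E = 204.1 GPa, ρ = 8570 kg/m³
  option J: E = 3.830 GPa, ρ = 1310 kg/m³
  option A: E = 70.25 GPa, ρ = 2720 kg/m³
  option A: M = 1.52×10⁻³
  option J: M = 1.19×10⁻³
  option C: M = 0.687×10⁻³
Option A has the largest M.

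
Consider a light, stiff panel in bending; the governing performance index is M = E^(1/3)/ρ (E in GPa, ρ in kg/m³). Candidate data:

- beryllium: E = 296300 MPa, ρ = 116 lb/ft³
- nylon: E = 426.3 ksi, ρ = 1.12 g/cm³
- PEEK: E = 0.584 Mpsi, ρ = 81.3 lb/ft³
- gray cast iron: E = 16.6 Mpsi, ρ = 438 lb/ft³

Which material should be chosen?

beryllium

Normalizing units and computing the index:
  beryllium: E = 296.3 GPa, ρ = 1858 kg/m³
  nylon: E = 2.939 GPa, ρ = 1120 kg/m³
  PEEK: E = 4.027 GPa, ρ = 1302 kg/m³
  gray cast iron: E = 114.5 GPa, ρ = 7016 kg/m³
  beryllium: M = 3.59×10⁻³
  nylon: M = 1.28×10⁻³
  PEEK: M = 1.22×10⁻³
  gray cast iron: M = 0.692×10⁻³
The maximum is for beryllium.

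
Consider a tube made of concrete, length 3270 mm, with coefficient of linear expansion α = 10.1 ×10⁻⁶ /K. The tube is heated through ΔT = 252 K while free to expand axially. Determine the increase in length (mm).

ΔL = α·L₀·ΔT = 10.1×10⁻⁶ × 3270 mm × 252.0 K = 8.32 mm.

8.32 mm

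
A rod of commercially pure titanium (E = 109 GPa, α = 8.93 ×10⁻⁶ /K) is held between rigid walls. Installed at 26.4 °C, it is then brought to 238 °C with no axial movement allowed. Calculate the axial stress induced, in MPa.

ΔT = 211.6 K. Constrained thermal stress σ = E·α·ΔT = 109.0×10³ MPa × 8.93×10⁻⁶ × 211.6 = 206 MPa (compressive).

206 MPa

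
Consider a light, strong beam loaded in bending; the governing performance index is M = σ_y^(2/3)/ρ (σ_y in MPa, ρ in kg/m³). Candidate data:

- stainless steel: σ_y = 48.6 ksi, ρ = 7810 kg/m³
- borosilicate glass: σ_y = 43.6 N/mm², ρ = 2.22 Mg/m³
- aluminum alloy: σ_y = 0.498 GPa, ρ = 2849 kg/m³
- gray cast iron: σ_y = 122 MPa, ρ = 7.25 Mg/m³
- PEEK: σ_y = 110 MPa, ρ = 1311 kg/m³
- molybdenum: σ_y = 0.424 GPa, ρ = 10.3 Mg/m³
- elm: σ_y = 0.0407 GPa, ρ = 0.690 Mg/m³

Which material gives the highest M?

Normalizing units and computing the index:
  stainless steel: σ_y = 335.1 MPa, ρ = 7810 kg/m³
  borosilicate glass: σ_y = 43.60 MPa, ρ = 2220 kg/m³
  aluminum alloy: σ_y = 498.0 MPa, ρ = 2849 kg/m³
  gray cast iron: σ_y = 122.0 MPa, ρ = 7250 kg/m³
  PEEK: σ_y = 110.0 MPa, ρ = 1311 kg/m³
  molybdenum: σ_y = 424.0 MPa, ρ = 10300 kg/m³
  elm: σ_y = 40.70 MPa, ρ = 690.0 kg/m³
  aluminum alloy: M = 22.1×10⁻³
  PEEK: M = 17.5×10⁻³
  elm: M = 17.1×10⁻³
  stainless steel: M = 6.18×10⁻³
  borosilicate glass: M = 5.58×10⁻³
  molybdenum: M = 5.48×10⁻³
  gray cast iron: M = 3.39×10⁻³
The maximum is for aluminum alloy.

aluminum alloy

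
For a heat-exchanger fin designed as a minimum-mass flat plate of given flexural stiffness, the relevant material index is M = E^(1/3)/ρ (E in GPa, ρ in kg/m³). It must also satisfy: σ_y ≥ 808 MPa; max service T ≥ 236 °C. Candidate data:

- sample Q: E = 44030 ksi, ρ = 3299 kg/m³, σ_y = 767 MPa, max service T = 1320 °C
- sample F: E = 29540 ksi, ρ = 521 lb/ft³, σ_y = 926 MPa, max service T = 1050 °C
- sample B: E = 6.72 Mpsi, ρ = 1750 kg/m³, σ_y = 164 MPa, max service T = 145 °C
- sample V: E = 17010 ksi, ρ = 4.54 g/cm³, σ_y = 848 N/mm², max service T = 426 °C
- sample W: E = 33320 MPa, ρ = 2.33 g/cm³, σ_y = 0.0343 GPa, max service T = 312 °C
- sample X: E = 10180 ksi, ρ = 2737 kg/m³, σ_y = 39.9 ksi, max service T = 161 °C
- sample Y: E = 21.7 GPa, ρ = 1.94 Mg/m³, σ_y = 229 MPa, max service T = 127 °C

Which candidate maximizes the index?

Screen on constraints: σ_y ≥ 808 MPa; max service T ≥ 236 °C. Survivors: sample F, sample V.
After converting to SI:
  sample F: E = 203.7 GPa, ρ = 8346 kg/m³
  sample V: E = 117.3 GPa, ρ = 4540 kg/m³
  sample V: M = 1.08×10⁻³
  sample F: M = 0.705×10⁻³
Sample V ranks first.

sample V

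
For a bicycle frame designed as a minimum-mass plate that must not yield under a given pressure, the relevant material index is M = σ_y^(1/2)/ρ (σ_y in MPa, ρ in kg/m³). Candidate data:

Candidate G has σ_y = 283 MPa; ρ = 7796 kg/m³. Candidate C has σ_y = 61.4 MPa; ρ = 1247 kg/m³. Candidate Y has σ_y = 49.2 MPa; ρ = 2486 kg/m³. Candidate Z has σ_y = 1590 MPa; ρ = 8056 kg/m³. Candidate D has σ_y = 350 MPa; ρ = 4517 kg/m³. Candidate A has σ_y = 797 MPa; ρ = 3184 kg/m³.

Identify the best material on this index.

Evaluate M for each candidate:
  candidate A: M = 8.87×10⁻³
  candidate C: M = 6.28×10⁻³
  candidate Z: M = 4.95×10⁻³
  candidate D: M = 4.14×10⁻³
  candidate Y: M = 2.82×10⁻³
  candidate G: M = 2.16×10⁻³
The maximum is for candidate A.

candidate A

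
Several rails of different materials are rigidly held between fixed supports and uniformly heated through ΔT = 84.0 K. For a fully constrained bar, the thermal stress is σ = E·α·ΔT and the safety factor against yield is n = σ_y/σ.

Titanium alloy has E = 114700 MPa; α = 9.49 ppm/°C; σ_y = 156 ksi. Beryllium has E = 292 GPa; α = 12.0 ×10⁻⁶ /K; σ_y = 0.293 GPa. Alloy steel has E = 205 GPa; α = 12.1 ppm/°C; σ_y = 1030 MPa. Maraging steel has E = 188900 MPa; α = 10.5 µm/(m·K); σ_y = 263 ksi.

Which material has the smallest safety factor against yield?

In consistent units (E in GPa, α in ×10⁻⁶/K, σ_y in MPa):
  titanium alloy: E = 114.7, α = 9.49, σ_y = 1076 → σ = 91.4 MPa, n = 11.8
  beryllium: E = 292.0, α = 12.0, σ_y = 293.0 → σ = 294 MPa, n = 0.995
  alloy steel: E = 205.0, α = 12.1, σ_y = 1030 → σ = 208 MPa, n = 4.94
  maraging steel: E = 188.9, α = 10.5, σ_y = 1813 → σ = 167 MPa, n = 10.9
Smallest n: beryllium with n = 0.995.

beryllium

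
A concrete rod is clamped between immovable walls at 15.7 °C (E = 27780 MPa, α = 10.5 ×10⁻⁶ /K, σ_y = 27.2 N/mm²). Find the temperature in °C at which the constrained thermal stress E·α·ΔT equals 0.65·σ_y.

E = 27780 MPa = 27.78 GPa.
σ_y = 27.2 N/mm² = 27.20 MPa.
E·α·ΔT = 17.68 MPa ⇒ ΔT = 17.68 / (27.78×10³ × 10.5×10⁻⁶) = 60.61 K.
T = 15.7 + 60.61 = 76.31 °C.

76.3 °C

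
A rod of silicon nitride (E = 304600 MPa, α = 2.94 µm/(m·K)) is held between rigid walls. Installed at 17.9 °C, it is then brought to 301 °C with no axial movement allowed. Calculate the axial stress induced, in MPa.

254 MPa

E = 304600 MPa = 304.6 GPa.
ΔT = 283.1 K. Constrained thermal stress σ = E·α·ΔT = 304.6×10³ MPa × 2.94×10⁻⁶ × 283.1 = 254 MPa (compressive).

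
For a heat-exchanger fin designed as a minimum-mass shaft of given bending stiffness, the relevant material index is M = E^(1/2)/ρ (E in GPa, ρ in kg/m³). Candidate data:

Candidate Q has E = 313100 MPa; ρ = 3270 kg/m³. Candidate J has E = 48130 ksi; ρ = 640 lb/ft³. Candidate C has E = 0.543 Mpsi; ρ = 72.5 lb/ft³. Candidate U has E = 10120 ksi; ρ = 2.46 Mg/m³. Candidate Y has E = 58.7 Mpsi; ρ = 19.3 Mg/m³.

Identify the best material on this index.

Normalizing units and computing the index:
  candidate Q: E = 313.1 GPa, ρ = 3270 kg/m³
  candidate J: E = 331.8 GPa, ρ = 10250 kg/m³
  candidate C: E = 3.744 GPa, ρ = 1161 kg/m³
  candidate U: E = 69.77 GPa, ρ = 2460 kg/m³
  candidate Y: E = 404.7 GPa, ρ = 19300 kg/m³
  candidate Q: M = 5.41×10⁻³
  candidate U: M = 3.40×10⁻³
  candidate J: M = 1.78×10⁻³
  candidate C: M = 1.67×10⁻³
  candidate Y: M = 1.04×10⁻³
Highest index: candidate Q.

candidate Q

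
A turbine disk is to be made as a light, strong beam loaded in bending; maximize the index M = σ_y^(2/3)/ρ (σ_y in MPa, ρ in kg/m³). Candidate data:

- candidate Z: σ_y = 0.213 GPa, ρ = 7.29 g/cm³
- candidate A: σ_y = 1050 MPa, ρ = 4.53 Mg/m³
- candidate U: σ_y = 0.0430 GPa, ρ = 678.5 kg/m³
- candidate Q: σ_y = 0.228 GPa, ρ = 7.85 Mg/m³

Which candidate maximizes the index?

candidate A

Normalizing units and computing the index:
  candidate Z: σ_y = 213.0 MPa, ρ = 7290 kg/m³
  candidate A: σ_y = 1050 MPa, ρ = 4530 kg/m³
  candidate U: σ_y = 43.00 MPa, ρ = 678.5 kg/m³
  candidate Q: σ_y = 228.0 MPa, ρ = 7850 kg/m³
  candidate A: M = 22.8×10⁻³
  candidate U: M = 18.1×10⁻³
  candidate Z: M = 4.89×10⁻³
  candidate Q: M = 4.75×10⁻³
Highest index: candidate A.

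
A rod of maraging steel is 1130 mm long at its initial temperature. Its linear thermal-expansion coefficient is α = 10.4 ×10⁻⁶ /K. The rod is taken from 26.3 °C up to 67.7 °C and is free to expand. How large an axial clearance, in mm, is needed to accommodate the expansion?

ΔT = 67.7 − 26.3 = 41.40 K.
ΔL = α·L₀·ΔT = 10.4×10⁻⁶ × 1130 mm × 41.40 K = 0.487 mm.

0.487 mm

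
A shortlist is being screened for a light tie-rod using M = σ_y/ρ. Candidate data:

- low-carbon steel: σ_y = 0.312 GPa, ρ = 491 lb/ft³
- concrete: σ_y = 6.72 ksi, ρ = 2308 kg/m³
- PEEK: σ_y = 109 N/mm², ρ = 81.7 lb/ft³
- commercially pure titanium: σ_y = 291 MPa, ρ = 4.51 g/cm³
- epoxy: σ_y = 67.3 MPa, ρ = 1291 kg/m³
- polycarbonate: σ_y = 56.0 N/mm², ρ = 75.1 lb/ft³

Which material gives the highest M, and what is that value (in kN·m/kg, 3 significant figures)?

PEEK, M = 83.3 kN·m/kg

Convert each candidate to consistent units, then evaluate M:
  low-carbon steel: σ_y = 312.0 MPa, ρ = 7865 kg/m³
  concrete: σ_y = 46.33 MPa, ρ = 2308 kg/m³
  PEEK: σ_y = 109.0 MPa, ρ = 1309 kg/m³
  commercially pure titanium: σ_y = 291.0 MPa, ρ = 4510 kg/m³
  epoxy: σ_y = 67.30 MPa, ρ = 1291 kg/m³
  polycarbonate: σ_y = 56.00 MPa, ρ = 1203 kg/m³
  PEEK: M = 83.3 kN·m/kg
  commercially pure titanium: M = 64.5 kN·m/kg
  epoxy: M = 52.1 kN·m/kg
  polycarbonate: M = 46.6 kN·m/kg
  low-carbon steel: M = 39.7 kN·m/kg
  concrete: M = 20.1 kN·m/kg
PEEK ranks first.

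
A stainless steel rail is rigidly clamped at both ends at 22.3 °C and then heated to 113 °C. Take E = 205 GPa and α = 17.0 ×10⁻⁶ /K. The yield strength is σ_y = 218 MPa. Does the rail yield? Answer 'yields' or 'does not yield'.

yields

ΔT = 90.70 K. Constrained thermal stress σ = E·α·ΔT = 205.0×10³ MPa × 17.0×10⁻⁶ × 90.70 = 316 MPa (compressive).
Compare to σ_y = 218 MPa: σ ≥ σ_y, so it yields.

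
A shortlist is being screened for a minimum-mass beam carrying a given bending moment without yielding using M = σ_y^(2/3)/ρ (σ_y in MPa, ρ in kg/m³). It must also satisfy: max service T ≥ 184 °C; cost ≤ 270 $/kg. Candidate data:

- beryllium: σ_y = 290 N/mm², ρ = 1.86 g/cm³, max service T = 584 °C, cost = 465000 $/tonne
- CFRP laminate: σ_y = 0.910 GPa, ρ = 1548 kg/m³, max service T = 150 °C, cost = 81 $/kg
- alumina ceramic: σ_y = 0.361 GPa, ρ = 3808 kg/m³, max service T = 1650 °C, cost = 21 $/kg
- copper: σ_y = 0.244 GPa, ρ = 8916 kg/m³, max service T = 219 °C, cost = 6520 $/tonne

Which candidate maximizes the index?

alumina ceramic

Screen on constraints: max service T ≥ 184 °C; cost ≤ 270 $/kg. Survivors: alumina ceramic, copper.
After converting to SI:
  alumina ceramic: σ_y = 361.0 MPa, ρ = 3808 kg/m³
  copper: σ_y = 244.0 MPa, ρ = 8916 kg/m³
  alumina ceramic: M = 13.3×10⁻³
  copper: M = 4.38×10⁻³
Alumina ceramic has the largest M.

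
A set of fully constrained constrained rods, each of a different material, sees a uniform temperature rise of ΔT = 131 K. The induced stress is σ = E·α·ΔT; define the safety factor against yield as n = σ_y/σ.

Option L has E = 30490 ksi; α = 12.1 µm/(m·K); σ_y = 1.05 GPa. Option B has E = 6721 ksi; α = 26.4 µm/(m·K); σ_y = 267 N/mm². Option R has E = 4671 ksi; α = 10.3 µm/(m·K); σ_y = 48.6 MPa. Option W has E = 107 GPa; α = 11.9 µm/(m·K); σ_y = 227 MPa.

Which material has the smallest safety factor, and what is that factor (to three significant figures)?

With everything in SI (GPa, ×10⁻⁶/K, MPa):
  option L: E = 210.2, α = 12.1, σ_y = 1050 → σ = 333 MPa, n = 3.15
  option B: E = 46.34, α = 26.4, σ_y = 267.0 → σ = 160 MPa, n = 1.67
  option R: E = 32.21, α = 10.3, σ_y = 48.60 → σ = 43.5 MPa, n = 1.12
  option W: E = 107.0, α = 11.9, σ_y = 227.0 → σ = 167 MPa, n = 1.36
Option R has the lowest safety factor, n = 1.12.

option R, n = 1.12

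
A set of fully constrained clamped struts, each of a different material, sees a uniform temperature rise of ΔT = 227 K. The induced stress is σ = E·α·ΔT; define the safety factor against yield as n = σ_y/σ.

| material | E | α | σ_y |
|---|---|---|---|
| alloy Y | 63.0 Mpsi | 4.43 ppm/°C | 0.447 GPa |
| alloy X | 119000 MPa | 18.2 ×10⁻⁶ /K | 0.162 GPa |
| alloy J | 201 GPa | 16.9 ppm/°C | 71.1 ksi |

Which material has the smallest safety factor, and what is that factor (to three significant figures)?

Converting E to GPa, α to ×10⁻⁶/K, σ_y to MPa, then σ and n for each:
  alloy Y: E = 434.4, α = 4.43, σ_y = 447.0 → σ = 437 MPa, n = 1.02
  alloy X: E = 119.0, α = 18.2, σ_y = 162.0 → σ = 492 MPa, n = 0.330
  alloy J: E = 201.0, α = 16.9, σ_y = 490.2 → σ = 771 MPa, n = 0.636
The minimum is alloy X at n = 0.330.

alloy X, n = 0.330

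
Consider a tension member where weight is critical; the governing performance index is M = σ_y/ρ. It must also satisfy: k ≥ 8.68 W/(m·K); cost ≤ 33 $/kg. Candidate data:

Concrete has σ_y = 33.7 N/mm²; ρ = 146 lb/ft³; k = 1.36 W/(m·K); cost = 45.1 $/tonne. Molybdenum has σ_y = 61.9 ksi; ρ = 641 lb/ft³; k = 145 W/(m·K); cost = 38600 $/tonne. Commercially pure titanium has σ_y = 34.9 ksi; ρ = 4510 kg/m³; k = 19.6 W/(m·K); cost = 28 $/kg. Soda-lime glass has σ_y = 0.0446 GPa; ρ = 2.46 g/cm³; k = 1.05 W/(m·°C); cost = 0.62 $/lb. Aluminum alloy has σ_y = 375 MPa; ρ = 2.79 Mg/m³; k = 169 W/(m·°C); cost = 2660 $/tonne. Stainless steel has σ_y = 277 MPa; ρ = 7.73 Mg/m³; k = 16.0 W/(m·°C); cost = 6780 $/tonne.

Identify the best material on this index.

aluminum alloy

Screen on constraints: k ≥ 8.68 W/(m·K); cost ≤ 33 $/kg. Survivors: commercially pure titanium, aluminum alloy, stainless steel.
Putting every candidate on a common basis:
  commercially pure titanium: σ_y = 240.6 MPa, ρ = 4510 kg/m³
  aluminum alloy: σ_y = 375.0 MPa, ρ = 2790 kg/m³
  stainless steel: σ_y = 277.0 MPa, ρ = 7730 kg/m³
  aluminum alloy: M = 134 kN·m/kg
  commercially pure titanium: M = 53.4 kN·m/kg
  stainless steel: M = 35.8 kN·m/kg
Aluminum alloy ranks first.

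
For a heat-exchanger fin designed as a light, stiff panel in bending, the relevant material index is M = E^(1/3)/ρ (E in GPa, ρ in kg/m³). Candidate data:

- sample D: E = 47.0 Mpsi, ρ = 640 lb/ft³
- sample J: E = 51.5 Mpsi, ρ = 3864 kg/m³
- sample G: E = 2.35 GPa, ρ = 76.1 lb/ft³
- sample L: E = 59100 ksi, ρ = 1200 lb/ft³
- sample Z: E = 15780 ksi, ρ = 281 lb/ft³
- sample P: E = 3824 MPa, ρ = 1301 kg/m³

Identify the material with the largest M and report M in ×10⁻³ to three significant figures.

Normalizing units and computing the index:
  sample D: E = 324.1 GPa, ρ = 10250 kg/m³
  sample J: E = 355.1 GPa, ρ = 3864 kg/m³
  sample G: E = 2.350 GPa, ρ = 1219 kg/m³
  sample L: E = 407.5 GPa, ρ = 19220 kg/m³
  sample Z: E = 108.8 GPa, ρ = 4501 kg/m³
  sample P: E = 3.824 GPa, ρ = 1301 kg/m³
  sample J: M = 1.83×10⁻³
  sample P: M = 1.20×10⁻³
  sample G: M = 1.09×10⁻³
  sample Z: M = 1.06×10⁻³
  sample D: M = 0.670×10⁻³
  sample L: M = 0.386×10⁻³
Sample J has the largest M.

sample J, M = 1.83×10⁻³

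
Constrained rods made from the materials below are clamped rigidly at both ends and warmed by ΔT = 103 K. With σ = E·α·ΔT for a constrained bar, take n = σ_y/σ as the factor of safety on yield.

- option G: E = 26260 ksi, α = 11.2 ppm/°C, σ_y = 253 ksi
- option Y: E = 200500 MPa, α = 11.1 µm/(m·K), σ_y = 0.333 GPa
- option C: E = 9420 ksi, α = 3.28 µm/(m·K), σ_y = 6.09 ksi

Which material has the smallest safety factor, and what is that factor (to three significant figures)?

option Y, n = 1.45

Converting E to GPa, α to ×10⁻⁶/K, σ_y to MPa, then σ and n for each:
  option G: E = 181.1, α = 11.2, σ_y = 1744 → σ = 209 MPa, n = 8.35
  option Y: E = 200.5, α = 11.1, σ_y = 333.0 → σ = 229 MPa, n = 1.45
  option C: E = 64.95, α = 3.28, σ_y = 41.99 → σ = 21.9 MPa, n = 1.91
The minimum is option Y at n = 1.45.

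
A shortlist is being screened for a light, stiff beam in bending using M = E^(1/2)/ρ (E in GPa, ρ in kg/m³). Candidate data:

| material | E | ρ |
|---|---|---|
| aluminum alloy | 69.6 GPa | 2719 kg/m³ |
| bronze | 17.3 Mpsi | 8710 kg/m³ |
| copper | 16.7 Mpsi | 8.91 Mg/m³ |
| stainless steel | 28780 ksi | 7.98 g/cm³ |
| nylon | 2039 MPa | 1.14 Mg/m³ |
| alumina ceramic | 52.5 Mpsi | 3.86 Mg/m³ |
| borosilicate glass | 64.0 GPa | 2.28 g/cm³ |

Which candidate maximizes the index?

alumina ceramic

Putting every candidate on a common basis:
  aluminum alloy: E = 69.60 GPa, ρ = 2719 kg/m³
  bronze: E = 119.3 GPa, ρ = 8710 kg/m³
  copper: E = 115.1 GPa, ρ = 8910 kg/m³
  stainless steel: E = 198.4 GPa, ρ = 7980 kg/m³
  nylon: E = 2.039 GPa, ρ = 1140 kg/m³
  alumina ceramic: E = 362.0 GPa, ρ = 3860 kg/m³
  borosilicate glass: E = 64.00 GPa, ρ = 2280 kg/m³
  alumina ceramic: M = 4.93×10⁻³
  borosilicate glass: M = 3.51×10⁻³
  aluminum alloy: M = 3.07×10⁻³
  stainless steel: M = 1.77×10⁻³
  bronze: M = 1.25×10⁻³
  nylon: M = 1.25×10⁻³
  copper: M = 1.20×10⁻³
Highest index: alumina ceramic.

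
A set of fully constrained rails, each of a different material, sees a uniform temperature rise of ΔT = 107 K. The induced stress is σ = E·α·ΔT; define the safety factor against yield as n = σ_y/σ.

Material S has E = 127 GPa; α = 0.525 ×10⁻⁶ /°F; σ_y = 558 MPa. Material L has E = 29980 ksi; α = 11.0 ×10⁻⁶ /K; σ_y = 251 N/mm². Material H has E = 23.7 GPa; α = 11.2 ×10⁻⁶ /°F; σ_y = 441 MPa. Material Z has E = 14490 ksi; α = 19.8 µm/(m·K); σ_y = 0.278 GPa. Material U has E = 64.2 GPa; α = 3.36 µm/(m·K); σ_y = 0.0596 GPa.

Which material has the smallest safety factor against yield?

With everything in SI (GPa, ×10⁻⁶/K, MPa):
  material S: E = 127.0, α = 0.945, σ_y = 558.0 → σ = 12.8 MPa, n = 43.5
  material L: E = 206.7, α = 11.0, σ_y = 251.0 → σ = 243 MPa, n = 1.03
  material H: E = 23.70, α = 20.2, σ_y = 441.0 → σ = 51.1 MPa, n = 8.63
  material Z: E = 99.91, α = 19.8, σ_y = 278.0 → σ = 212 MPa, n = 1.31
  material U: E = 64.20, α = 3.36, σ_y = 59.60 → σ = 23.1 MPa, n = 2.58
Material L has the lowest safety factor, n = 1.03.

material L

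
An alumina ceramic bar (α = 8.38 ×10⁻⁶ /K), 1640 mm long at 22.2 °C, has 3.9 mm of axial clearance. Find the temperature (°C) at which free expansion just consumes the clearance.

306 °C

α·L₀·ΔT = 3.9 mm ⇒ ΔT = 3.9 / (8.38×10⁻⁶ × 1640.0) = 283.8 K.
T = 22.2 + 283.8 = 306.0 °C.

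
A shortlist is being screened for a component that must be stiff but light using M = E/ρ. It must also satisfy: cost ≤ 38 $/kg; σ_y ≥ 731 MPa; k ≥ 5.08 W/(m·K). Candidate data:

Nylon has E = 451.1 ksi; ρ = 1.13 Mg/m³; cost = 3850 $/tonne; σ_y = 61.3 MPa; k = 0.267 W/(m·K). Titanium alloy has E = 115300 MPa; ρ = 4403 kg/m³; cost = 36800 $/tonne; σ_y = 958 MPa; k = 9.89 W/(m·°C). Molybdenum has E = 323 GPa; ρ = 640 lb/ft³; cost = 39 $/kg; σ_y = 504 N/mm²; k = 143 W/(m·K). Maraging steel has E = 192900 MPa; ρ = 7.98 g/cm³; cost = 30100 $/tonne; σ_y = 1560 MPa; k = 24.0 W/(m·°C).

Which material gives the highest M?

Screen on constraints: cost ≤ 38 $/kg; σ_y ≥ 731 MPa; k ≥ 5.08 W/(m·K). Survivors: titanium alloy, maraging steel.
Convert each candidate to consistent units, then evaluate M:
  titanium alloy: E = 115.3 GPa, ρ = 4403 kg/m³
  maraging steel: E = 192.9 GPa, ρ = 7980 kg/m³
  titanium alloy: M = 26.2 MN·m/kg
  maraging steel: M = 24.2 MN·m/kg
Titanium alloy has the largest M.

titanium alloy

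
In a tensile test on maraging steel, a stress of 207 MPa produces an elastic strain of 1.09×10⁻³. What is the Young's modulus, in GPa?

190 GPa

E = σ/ε = 207 MPa / 1.09×10⁻³ = 189900 MPa = 190 GPa.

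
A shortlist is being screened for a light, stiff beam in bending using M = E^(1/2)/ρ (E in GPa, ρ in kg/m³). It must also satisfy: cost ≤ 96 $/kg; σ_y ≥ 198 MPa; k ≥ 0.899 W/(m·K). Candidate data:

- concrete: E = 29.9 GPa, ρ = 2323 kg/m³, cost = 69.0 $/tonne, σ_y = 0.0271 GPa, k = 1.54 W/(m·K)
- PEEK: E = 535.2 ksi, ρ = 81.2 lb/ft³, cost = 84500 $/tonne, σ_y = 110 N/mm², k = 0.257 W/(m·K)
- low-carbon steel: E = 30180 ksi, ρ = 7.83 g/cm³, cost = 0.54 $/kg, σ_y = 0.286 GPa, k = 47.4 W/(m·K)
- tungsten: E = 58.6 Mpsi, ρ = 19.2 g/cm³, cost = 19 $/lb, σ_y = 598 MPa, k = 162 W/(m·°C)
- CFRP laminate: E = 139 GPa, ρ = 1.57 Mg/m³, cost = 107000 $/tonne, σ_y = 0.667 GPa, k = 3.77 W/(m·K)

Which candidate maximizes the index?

low-carbon steel

Screen on constraints: cost ≤ 96 $/kg; σ_y ≥ 198 MPa; k ≥ 0.899 W/(m·K). Survivors: low-carbon steel, tungsten.
Putting every candidate on a common basis:
  low-carbon steel: E = 208.1 GPa, ρ = 7830 kg/m³
  tungsten: E = 404.0 GPa, ρ = 19200 kg/m³
  low-carbon steel: M = 1.84×10⁻³
  tungsten: M = 1.05×10⁻³
Low-carbon steel ranks first.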